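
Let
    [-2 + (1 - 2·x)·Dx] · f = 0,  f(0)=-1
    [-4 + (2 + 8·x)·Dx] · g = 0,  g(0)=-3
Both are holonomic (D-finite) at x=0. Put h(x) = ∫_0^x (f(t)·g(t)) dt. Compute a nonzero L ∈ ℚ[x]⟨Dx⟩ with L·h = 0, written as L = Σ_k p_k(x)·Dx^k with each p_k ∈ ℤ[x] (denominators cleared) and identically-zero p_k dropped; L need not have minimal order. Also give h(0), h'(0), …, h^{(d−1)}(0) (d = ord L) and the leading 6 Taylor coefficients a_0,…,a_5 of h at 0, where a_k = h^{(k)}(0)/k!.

L = (4 + 4·x)·Dx + (-1 - 2·x + 8·x^2)·Dx^2  (order 2).
h: a_k = 0, 3, 6, 6, 12, 66/5, …
ICs: h(0) = 0, h′(0) = 3.

f: a_k = -1, -2, -4, -8, -16, -32, …
g: a_k = -3, -6, 6, -12, 30, -84, …
Product ⇒ symmetric product L₀, ord ≤ 1.
∫: right-multiply L₀ by Dx.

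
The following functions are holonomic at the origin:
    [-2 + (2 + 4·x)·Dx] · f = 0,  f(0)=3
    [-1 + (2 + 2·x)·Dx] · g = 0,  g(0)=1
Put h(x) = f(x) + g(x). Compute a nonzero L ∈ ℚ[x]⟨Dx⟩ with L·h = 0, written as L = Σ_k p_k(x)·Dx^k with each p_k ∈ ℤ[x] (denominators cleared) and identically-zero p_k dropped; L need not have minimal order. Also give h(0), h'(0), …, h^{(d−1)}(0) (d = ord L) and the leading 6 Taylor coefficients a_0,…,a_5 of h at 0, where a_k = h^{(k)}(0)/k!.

f: a_k = 3, 3, -3/2, 3/2, -15/8, 21/8, …
g: a_k = 1, 1/2, -1/8, 1/16, -5/128, 7/256, …
f+g: L₀ = lclm(L_f,L_g), ord ≤ 1+1.
L = -1 + (3 + 4·x)·Dx + (2 + 6·x + 4·x^2)·Dx^2  (order 2).
h: a_k = 4, 7/2, -13/8, 25/16, -245/128, 679/256, …
ICs: h(0) = 4, h′(0) = 7/2.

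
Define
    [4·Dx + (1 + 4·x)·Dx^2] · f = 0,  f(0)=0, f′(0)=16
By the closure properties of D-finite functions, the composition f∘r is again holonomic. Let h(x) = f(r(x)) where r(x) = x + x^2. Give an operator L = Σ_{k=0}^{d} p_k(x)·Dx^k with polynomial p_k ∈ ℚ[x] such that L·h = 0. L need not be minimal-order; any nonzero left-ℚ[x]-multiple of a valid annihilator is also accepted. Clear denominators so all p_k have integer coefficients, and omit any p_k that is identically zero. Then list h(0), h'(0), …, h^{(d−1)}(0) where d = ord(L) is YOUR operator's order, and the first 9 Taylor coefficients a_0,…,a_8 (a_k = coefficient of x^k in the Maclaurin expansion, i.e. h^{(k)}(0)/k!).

L = 2·Dx + (1 + 2·x)·Dx^2  (order 2).
h: a_k = 0, 16, -16, 64/3, -32, 256/5, -256/3, 1024/7, -256, …
ICs: h(0) = 0, h′(0) = 16.

f: a_k = 0, 16, -32, 256/3, -256, 4096/5, -8192/3, 65536/7, -32768, …
h₀=f(r): pull back L_f along r ⇒ L₀.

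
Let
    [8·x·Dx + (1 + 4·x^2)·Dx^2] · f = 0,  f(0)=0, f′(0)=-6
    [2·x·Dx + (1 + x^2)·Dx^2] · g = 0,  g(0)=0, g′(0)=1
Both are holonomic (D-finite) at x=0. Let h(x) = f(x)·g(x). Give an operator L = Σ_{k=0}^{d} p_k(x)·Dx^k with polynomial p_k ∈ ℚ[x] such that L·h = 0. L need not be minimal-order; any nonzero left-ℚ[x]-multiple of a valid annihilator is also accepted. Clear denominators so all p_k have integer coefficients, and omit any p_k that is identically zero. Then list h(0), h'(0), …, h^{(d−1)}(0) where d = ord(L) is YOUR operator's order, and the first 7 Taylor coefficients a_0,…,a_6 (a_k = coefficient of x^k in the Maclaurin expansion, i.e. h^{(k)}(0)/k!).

f: a_k = 0, -6, 0, 8, 0, -96/5, 0, …
g: a_k = 0, 1, 0, -1/3, 0, 1/5, 0, …
L₀ := L_f ⊗_s L_g (sym. prod.), ord ≤ 4.
L = (-96·x - 800·x^3 - 1024·x^5 + 640·x^7 + 1536·x^9)·Dx + (-20 - 412·x^2 - 1440·x^4 - 896·x^6 + 2240·x^8 + 2304·x^10)·Dx^2 + (-40·x - 280·x^3 - 480·x^5 + 272·x^7 + 1280·x^9 + 768·x^11)·Dx^3 + (-1 - 10·x^2 - 29·x^4 + 116·x^8 + 160·x^10 + 64·x^12)·Dx^4  (order 4).
h: a_k = 0, 0, -6, 0, 10, 0, -346/15, …
ICs: h(0) = 0, h′(0) = 0, h′′(0) = -12, h′′′(0) = 0.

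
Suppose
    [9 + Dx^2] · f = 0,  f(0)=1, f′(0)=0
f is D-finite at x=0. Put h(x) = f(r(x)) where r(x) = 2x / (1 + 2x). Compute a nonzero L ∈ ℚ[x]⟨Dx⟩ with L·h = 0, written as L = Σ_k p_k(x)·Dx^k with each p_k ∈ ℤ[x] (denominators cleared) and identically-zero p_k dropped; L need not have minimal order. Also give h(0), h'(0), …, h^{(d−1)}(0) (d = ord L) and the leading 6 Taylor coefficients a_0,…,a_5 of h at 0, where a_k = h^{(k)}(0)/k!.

f: a_k = 1, 0, -9/2, 0, 27/8, 0, …
Change of var in L_f (x↦r) gives L₀.
L = 36 + (4 + 24·x + 48·x^2 + 32·x^3)·Dx + (1 + 8·x + 24·x^2 + 32·x^3 + 16·x^4)·Dx^2  (order 2).
h: a_k = 1, 0, -18, 72, -162, 144, …
ICs: h(0) = 1, h′(0) = 0.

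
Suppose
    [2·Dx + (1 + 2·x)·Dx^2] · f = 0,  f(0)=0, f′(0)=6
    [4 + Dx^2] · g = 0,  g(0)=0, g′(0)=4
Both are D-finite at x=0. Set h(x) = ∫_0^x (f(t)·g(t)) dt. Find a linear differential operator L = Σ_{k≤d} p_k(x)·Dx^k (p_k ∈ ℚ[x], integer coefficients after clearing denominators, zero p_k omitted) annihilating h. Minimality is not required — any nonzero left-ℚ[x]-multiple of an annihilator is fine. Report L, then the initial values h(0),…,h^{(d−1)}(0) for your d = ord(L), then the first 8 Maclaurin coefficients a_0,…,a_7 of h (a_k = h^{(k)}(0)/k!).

f: a_k = 0, 6, -6, 8, -12, 96/5, -32, 384/7, …
g: a_k = 0, 4, 0, -8/3, 0, 8/15, 0, -16/315, …
f·g: L₀ = L_f ⊗_s L_g, ord ≤ 2·2.
h=∫₀ˣh₀: take L = L₀·Dx.
L = (-48 + 192·x + 1216·x^2 + 2048·x^3 + 1024·x^4)·Dx + (32 + 320·x + 768·x^2 + 512·x^3)·Dx^2 + (160·x + 672·x^2 + 1024·x^3 + 512·x^4)·Dx^3 + (8 + 80·x + 192·x^2 + 128·x^3)·Dx^4 + (3 + 28·x + 92·x^2 + 128·x^3 + 64·x^4)·Dx^5  (order 5).
h: a_k = 0, 0, 0, 8, -6, 16/5, -16/3, 176/21, …
ICs: h(0) = 0, h′(0) = 0, h′′(0) = 0, h′′′(0) = 48, h′′′′(0) = -144.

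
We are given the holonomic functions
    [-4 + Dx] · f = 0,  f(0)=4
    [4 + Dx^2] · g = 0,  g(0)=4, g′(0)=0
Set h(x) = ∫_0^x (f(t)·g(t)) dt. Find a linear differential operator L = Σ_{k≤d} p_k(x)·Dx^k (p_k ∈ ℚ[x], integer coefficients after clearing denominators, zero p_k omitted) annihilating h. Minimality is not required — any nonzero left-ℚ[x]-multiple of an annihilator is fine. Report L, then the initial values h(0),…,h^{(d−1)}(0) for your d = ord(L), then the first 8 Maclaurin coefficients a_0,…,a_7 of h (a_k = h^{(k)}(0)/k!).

f: a_k = 4, 16, 32, 128/3, 128/3, 512/15, 1024/45, 4096/315, …
g: a_k = 4, 0, -8, 0, 8/3, 0, -16/45, 0, …
Sym-product of L_f,L_g gives L₀ (≤ ord 2).
∫: right-multiply L₀ by Dx.
L = 20·Dx - 8·Dx^2 + Dx^3  (order 3).
h: a_k = 0, 16, 32, 32, 32/3, -224/15, -1216/45, -832/35, …
ICs: h(0) = 0, h′(0) = 16, h′′(0) = 64.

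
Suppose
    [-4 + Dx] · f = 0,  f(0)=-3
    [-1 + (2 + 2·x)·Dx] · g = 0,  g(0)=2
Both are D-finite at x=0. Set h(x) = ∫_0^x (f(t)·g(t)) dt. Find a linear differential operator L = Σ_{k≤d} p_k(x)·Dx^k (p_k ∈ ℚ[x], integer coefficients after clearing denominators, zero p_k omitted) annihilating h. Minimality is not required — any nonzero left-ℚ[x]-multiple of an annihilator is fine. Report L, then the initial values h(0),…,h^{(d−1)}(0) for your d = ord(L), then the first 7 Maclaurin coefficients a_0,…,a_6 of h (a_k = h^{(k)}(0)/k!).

L = (-9 - 8·x)·Dx + (2 + 2·x)·Dx^2  (order 2).
h: a_k = 0, -6, -27/2, -79/4, -683/32, -5841/320, -49553/3840, …
ICs: h(0) = 0, h′(0) = -6.

f: a_k = -3, -12, -24, -32, -32, -128/5, -256/15, …
g: a_k = 2, 1, -1/4, 1/8, -5/64, 7/128, -21/512, …
Product ⇒ symmetric product L₀, ord ≤ 1.
Integrate: L := L₀·Dx.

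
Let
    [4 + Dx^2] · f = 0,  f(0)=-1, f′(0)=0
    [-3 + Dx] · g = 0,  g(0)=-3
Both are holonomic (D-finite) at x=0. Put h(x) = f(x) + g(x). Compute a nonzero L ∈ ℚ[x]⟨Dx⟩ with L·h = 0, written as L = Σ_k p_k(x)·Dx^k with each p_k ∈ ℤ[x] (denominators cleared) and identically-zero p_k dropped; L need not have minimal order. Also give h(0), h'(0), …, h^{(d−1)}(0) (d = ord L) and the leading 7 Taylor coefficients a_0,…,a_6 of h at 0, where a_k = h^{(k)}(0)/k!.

f: a_k = -1, 0, 2, 0, -2/3, 0, 4/45, …
g: a_k = -3, -9, -27/2, -27/2, -81/8, -243/40, -243/80, …
f+g: L₀ = lclm(L_f,L_g), ord ≤ 2+1.
L = -12 + 4·Dx - 3·Dx^2 + Dx^3  (order 3).
h: a_k = -4, -9, -23/2, -27/2, -259/24, -243/40, -2123/720, …
ICs: h(0) = -4, h′(0) = -9, h′′(0) = -23.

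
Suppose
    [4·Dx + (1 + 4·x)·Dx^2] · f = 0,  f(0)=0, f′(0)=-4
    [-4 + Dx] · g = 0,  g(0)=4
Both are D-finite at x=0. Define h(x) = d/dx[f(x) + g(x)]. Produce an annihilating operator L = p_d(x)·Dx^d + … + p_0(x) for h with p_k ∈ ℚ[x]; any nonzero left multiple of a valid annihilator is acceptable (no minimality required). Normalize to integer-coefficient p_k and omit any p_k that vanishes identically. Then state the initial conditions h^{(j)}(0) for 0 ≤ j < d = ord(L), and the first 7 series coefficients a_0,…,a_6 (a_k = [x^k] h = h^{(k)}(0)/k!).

f: a_k = 0, -4, 8, -64/3, 64, -1024/5, 2048/3, …
g: a_k = 4, 16, 32, 128/3, 128/3, 512/15, 1024/45, …
f+g: L₀ = lclm(L_f,L_g), ord ≤ 2+1.
Derive L from L₀ (diff closure).
L = (-24 - 32·x) + (2 - 16·x - 32·x^2)·Dx + (1 + 6·x + 8·x^2)·Dx^2  (order 2).
h: a_k = 12, 80, 64, 1280/3, -2560/3, 63488/15, -733184/45, …
ICs: h(0) = 12, h′(0) = 80.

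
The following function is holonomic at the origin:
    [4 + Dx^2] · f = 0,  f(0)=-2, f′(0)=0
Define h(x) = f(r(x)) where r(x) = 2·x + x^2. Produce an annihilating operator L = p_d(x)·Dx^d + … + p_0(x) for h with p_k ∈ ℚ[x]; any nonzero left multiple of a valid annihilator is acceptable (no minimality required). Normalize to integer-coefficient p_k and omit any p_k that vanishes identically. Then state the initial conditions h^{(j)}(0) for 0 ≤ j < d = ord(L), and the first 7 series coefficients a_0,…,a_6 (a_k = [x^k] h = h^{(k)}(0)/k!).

L = (16 + 48·x + 48·x^2 + 16·x^3) - Dx + (1 + x)·Dx^2  (order 2).
h: a_k = -2, 0, 16, 16, -52/3, -128/3, -928/45, …
ICs: h(0) = -2, h′(0) = 0.

f: a_k = -2, 0, 4, 0, -4/3, 0, 8/45, …
f∘r: x↦r, Dx↦Dx/r' in L_f ⇒ L₀.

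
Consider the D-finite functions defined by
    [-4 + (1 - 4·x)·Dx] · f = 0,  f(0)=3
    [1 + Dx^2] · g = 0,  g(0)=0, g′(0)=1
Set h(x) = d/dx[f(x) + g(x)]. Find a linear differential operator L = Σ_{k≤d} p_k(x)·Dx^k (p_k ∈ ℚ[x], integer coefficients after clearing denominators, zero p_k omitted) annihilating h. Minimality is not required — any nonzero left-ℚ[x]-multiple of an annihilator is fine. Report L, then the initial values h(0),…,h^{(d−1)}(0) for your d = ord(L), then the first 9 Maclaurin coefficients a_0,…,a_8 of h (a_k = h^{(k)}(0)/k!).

f: a_k = 3, 12, 48, 192, 768, 3072, 12288, 49152, 196608, …
g: a_k = 0, 1, 0, -1/6, 0, 1/120, 0, -1/5040, 0, …
Sum ⇒ L₀ = lclm(L_f,L_g) in ℚ(x)⟨Dx⟩.
h=h₀': d/dx-closure on L₀ ⇒ L.
L = (1544 - 64·x + 128·x^2) + (-97 + 396·x - 48·x^2 + 64·x^3)·Dx + (1544 - 64·x + 128·x^2)·Dx^2 + (-97 + 396·x - 48·x^2 + 64·x^3)·Dx^3  (order 3).
h: a_k = 13, 96, 1151/2, 3072, 368641/24, 73728, 247726079/720, 1572864, 285380444161/40320, …
ICs: h(0) = 13, h′(0) = 96, h′′(0) = 1151.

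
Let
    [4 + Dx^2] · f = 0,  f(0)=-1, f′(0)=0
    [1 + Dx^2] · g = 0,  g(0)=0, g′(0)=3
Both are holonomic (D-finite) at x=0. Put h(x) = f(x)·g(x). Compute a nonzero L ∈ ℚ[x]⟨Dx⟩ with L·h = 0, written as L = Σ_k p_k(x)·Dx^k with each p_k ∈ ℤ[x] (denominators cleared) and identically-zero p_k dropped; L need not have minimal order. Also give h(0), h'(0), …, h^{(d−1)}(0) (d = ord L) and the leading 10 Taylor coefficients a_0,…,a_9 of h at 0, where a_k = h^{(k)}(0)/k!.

L = 9 + 10·Dx^2 + Dx^4  (order 4).
h: a_k = 0, -3, 0, 13/2, 0, -121/40, 0, 1093/1680, 0, -9841/120960, …
ICs: h(0) = 0, h′(0) = -3, h′′(0) = 0, h′′′(0) = 39.

f: a_k = -1, 0, 2, 0, -2/3, 0, 4/45, 0, -2/315, 0, …
g: a_k = 0, 3, 0, -1/2, 0, 1/40, 0, -1/1680, 0, 1/120960, …
L₀ := L_f ⊗_s L_g (sym. prod.), ord ≤ 4.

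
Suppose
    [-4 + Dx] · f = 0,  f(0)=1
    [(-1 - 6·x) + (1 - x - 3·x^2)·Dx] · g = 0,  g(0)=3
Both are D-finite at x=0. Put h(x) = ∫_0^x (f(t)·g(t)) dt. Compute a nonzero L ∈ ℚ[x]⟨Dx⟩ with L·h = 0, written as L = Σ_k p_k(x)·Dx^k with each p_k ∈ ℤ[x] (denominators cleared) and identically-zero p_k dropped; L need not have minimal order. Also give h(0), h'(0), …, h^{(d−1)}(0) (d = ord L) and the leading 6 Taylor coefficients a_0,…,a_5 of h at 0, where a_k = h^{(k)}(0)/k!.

f: a_k = 1, 4, 8, 32/3, 32/3, 128/15, …
g: a_k = 3, 3, 12, 21, 57, 120, …
Product ⇒ symmetric product L₀, ord ≤ 1.
h=∫h₀ ⇒ L = L₀·Dx.
L = (5 + 2·x - 12·x^2)·Dx + (-1 + x + 3·x^2)·Dx^2  (order 2).
h: a_k = 0, 3, 15/2, 16, 125/4, 301/5, …
ICs: h(0) = 0, h′(0) = 3.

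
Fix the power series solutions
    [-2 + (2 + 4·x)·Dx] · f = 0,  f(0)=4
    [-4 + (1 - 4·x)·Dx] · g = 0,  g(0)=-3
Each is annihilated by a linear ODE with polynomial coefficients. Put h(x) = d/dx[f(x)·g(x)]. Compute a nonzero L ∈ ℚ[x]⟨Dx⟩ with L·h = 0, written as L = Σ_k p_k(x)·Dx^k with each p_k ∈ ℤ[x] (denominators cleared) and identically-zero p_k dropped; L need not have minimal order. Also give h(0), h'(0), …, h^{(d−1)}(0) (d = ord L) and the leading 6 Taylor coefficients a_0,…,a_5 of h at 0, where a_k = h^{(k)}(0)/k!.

f: a_k = 4, 4, -2, 2, -5/2, 7/2, …
g: a_k = -3, -12, -48, -192, -768, -3072, …
f·g: L₀ = L_f ⊗_s L_g, ord ≤ 1·1.
h₀' ⇒ L via d/dx closure of L₀.
L = (39 + 120·x + 48·x^2) + (-5 + 6·x + 48·x^2 + 32·x^3)·Dx  (order 1).
h: a_k = -60, -468, -2826, -15042, -150525/2, -722331/2, …
ICs: h(0) = -60.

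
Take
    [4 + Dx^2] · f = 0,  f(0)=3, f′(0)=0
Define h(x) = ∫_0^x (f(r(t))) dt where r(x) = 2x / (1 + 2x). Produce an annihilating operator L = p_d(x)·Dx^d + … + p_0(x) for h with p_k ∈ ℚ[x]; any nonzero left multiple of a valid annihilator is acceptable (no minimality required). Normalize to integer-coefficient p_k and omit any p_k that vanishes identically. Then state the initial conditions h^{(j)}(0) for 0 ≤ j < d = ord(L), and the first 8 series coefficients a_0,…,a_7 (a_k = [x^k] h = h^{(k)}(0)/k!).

L = 16·Dx + (4 + 24·x + 48·x^2 + 32·x^3)·Dx^2 + (1 + 8·x + 24·x^2 + 32·x^3 + 16·x^4)·Dx^3  (order 3).
h: a_k = 0, 3, 0, -8, 24, -256/5, 256/3, -1408/15, …
ICs: h(0) = 0, h′(0) = 3, h′′(0) = 0.

f: a_k = 3, 0, -6, 0, 2, 0, -4/15, 0, …
h₀=f(r): pull back L_f along r ⇒ L₀.
Integrate: L := L₀·Dx.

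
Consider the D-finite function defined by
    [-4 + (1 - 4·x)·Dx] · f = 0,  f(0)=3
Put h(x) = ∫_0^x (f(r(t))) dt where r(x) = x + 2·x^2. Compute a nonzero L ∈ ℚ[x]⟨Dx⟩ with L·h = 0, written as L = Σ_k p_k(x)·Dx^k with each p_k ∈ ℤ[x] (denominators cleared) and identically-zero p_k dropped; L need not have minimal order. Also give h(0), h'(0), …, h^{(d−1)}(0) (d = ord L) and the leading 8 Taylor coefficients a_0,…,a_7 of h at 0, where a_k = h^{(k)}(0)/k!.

L = (4 + 16·x)·Dx + (-1 + 4·x + 8·x^2)·Dx^2  (order 2).
h: a_k = 0, 3, 6, 24, 96, 2112/5, 1920, 62976/7, …
ICs: h(0) = 0, h′(0) = 3.

f: a_k = 3, 12, 48, 192, 768, 3072, 12288, 49152, …
L₀ from L_f via x↦r, Dx↦r'^{-1}Dx.
Integrate: L := L₀·Dx.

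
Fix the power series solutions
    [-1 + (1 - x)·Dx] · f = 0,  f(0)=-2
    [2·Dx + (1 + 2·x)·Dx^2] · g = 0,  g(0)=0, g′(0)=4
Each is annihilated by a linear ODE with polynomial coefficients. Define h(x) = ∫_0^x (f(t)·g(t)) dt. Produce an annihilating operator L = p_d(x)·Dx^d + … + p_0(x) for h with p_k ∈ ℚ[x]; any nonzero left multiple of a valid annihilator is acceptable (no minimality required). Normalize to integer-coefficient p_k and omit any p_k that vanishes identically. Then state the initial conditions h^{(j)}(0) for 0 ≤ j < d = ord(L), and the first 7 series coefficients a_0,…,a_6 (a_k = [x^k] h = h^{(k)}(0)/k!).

f: a_k = -2, -2, -2, -2, -2, -2, -2, …
g: a_k = 0, 4, -4, 16/3, -8, 64/5, -64/3, …
L₀ := L_f ⊗_s L_g (sym. prod.), ord ≤ 2.
Integrate: L := L₀·Dx.
L = 2·Dx + 6·x·Dx^2 + (-1 - x + 2·x^2)·Dx^3  (order 3).
h: a_k = 0, 0, -4, 0, -8/3, 16/15, -152/45, …
ICs: h(0) = 0, h′(0) = 0, h′′(0) = -8.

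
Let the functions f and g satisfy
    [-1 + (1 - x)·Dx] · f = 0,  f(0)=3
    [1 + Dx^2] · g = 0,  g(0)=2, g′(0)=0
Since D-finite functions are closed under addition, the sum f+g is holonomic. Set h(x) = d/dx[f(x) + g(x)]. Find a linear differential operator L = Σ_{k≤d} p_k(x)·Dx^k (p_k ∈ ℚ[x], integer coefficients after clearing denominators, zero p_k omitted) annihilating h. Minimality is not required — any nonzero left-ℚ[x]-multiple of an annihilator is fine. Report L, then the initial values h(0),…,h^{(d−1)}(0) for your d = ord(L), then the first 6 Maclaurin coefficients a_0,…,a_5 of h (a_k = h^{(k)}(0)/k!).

f: a_k = 3, 3, 3, 3, 3, 3, …
g: a_k = 2, 0, -1, 0, 1/12, 0, …
f+g: L₀ = lclm(L_f,L_g), ord ≤ 1+2.
h=h₀': d/dx-closure on L₀ ⇒ L.
L = (26 - 4·x + 2·x^2) + (-7 + 9·x - 3·x^2 + x^3)·Dx + (26 - 4·x + 2·x^2)·Dx^2 + (-7 + 9·x - 3·x^2 + x^3)·Dx^3  (order 3).
h: a_k = 3, 4, 9, 37/3, 15, 1079/60, …
ICs: h(0) = 3, h′(0) = 4, h′′(0) = 18.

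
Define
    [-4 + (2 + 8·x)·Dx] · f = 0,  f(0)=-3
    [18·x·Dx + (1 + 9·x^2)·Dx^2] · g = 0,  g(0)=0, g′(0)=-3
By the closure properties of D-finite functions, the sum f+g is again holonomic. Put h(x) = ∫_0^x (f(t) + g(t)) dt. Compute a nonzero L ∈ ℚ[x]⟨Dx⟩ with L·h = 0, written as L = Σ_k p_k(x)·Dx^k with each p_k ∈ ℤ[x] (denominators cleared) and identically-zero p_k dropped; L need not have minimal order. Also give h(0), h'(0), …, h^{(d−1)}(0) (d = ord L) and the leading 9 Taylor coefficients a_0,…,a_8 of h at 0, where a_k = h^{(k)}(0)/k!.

f: a_k = -3, -6, 6, -12, 30, -84, 252, -792, 2574, …
g: a_k = 0, -3, 0, 9, 0, -243/5, 0, 2187/7, 0, …
L₀ := lclm(L_f,L_g); ord L₀ ≤ 1+2.
Integrate: L := L₀·Dx.
L = (-18 - 180·x + 486·x^2 + 972·x^3)·Dx^2 + (-15 - 72·x - 9·x^2 + 1944·x^3 + 3402·x^4)·Dx^3 + (-1 + 5·x + 54·x^2 + 153·x^3 + 567·x^4 + 972·x^5)·Dx^4  (order 4).
h: a_k = 0, -3, -9/2, 2, -3/4, 6, -221/10, 36, -3357/56, …
ICs: h(0) = 0, h′(0) = -3, h′′(0) = -9, h′′′(0) = 12.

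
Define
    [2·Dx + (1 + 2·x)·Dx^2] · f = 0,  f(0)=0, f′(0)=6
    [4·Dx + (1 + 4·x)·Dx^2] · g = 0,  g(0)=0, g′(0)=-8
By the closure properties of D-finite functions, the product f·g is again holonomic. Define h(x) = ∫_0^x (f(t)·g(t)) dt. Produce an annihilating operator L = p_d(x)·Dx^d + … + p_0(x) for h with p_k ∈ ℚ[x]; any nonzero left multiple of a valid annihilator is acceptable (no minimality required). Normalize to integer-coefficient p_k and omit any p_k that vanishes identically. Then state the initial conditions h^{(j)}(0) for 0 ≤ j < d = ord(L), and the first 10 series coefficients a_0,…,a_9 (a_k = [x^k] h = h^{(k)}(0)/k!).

f: a_k = 0, 6, -6, 8, -12, 96/5, -32, 384/7, -96, 512/3, …
g: a_k = 0, -8, 16, -128/3, 128, -2048/5, 4096/3, -32768/7, 16384, -524288/9, …
Sym-product of L_f,L_g gives L₀ (≤ ord 4).
h=∫h₀ ⇒ L = L₀·Dx.
L = (160 + 768·x + 1024·x^2)·Dx^2 + (264 + 2144·x + 5760·x^2 + 5120·x^3)·Dx^3 + (64 + 720·x + 2976·x^2 + 5376·x^3 + 3584·x^4)·Dx^4 + (3 + 44·x + 252·x^2 + 704·x^3 + 960·x^4 + 512·x^5)·Dx^5  (order 5).
h: a_k = 0, 0, 0, -16, 36, -416/5, 208, -8384/15, 7968/5, -300032/63, …
ICs: h(0) = 0, h′(0) = 0, h′′(0) = 0, h′′′(0) = -96, h′′′′(0) = 864.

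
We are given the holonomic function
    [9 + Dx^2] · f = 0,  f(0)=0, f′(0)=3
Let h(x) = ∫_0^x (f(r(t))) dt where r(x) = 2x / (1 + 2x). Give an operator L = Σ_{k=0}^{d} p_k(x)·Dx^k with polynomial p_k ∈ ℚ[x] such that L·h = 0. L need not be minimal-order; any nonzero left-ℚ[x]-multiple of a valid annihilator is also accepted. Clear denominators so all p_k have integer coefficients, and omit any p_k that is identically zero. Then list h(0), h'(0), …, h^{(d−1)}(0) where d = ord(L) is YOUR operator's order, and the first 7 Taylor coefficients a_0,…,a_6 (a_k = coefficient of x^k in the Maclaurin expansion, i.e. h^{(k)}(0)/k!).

f: a_k = 0, 3, 0, -9/2, 0, 81/40, 0, …
f∘r: x↦r, Dx↦Dx/r' in L_f ⇒ L₀.
Integrate: L := L₀·Dx.
L = 36·Dx + (4 + 24·x + 48·x^2 + 32·x^3)·Dx^2 + (1 + 8·x + 24·x^2 + 32·x^3 + 16·x^4)·Dx^3  (order 3).
h: a_k = 0, 0, 3, -4, -3, 168/5, -586/5, …
ICs: h(0) = 0, h′(0) = 0, h′′(0) = 6.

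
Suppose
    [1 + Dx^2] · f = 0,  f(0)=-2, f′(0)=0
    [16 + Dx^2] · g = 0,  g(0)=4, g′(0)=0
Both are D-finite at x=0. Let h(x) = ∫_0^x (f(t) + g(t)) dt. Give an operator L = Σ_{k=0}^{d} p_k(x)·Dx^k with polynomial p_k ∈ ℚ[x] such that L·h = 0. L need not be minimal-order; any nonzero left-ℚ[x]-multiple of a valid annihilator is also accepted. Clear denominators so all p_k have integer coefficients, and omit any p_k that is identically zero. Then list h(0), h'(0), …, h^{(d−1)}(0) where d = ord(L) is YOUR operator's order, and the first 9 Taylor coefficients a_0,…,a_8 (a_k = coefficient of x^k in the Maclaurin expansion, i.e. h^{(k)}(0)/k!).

L = 16·Dx + 17·Dx^3 + Dx^5  (order 5).
h: a_k = 0, 2, 0, -31/3, 0, 511/60, 0, -8191/2520, 0, …
ICs: h(0) = 0, h′(0) = 2, h′′(0) = 0, h′′′(0) = -62, h′′′′(0) = 0.

f: a_k = -2, 0, 1, 0, -1/12, 0, 1/360, 0, -1/20160, …
g: a_k = 4, 0, -32, 0, 128/3, 0, -1024/45, 0, 2048/315, …
f+g: L₀ = lclm(L_f,L_g), ord ≤ 2+2.
Integrate: L := L₀·Dx.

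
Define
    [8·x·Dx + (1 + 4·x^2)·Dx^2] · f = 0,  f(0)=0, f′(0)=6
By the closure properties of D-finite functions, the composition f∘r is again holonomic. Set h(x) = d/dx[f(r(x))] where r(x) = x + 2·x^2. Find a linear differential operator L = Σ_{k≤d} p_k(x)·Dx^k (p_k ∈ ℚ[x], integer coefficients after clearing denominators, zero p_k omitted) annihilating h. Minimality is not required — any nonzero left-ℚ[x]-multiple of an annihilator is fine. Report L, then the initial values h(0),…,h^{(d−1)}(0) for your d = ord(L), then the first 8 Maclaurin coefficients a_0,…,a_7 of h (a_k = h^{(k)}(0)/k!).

f: a_k = 0, 6, 0, -8, 0, 96/5, 0, -384/7, …
L₀ from L_f via x↦r, Dx↦r'^{-1}Dx.
h=h₀': d/dx-closure on L₀ ⇒ L.
L = (-4 + 8·x + 64·x^2 + 192·x^3 + 192·x^4) + (1 + 4·x + 4·x^2 + 32·x^3 + 80·x^4 + 64·x^5)·Dx  (order 1).
h: a_k = 6, 24, -24, -192, -384, 768, 4992, 6144, …
ICs: h(0) = 6.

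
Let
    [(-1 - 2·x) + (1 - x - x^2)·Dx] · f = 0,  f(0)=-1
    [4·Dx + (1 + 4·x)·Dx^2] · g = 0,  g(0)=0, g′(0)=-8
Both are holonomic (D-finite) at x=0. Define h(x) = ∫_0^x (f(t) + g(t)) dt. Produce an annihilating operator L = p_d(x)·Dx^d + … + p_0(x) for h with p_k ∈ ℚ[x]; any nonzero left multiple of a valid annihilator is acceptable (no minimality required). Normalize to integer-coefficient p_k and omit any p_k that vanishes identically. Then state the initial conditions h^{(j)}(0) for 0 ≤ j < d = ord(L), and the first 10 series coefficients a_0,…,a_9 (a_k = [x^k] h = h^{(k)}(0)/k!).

L = (100 + 272·x + 392·x^2 + 144·x^3 + 96·x^4)·Dx^2 + (-7 + 96·x + 434·x^2 + 540·x^3 + 304·x^4 + 160·x^5)·Dx^3 + (-4 - 25·x - 28·x^2 + 46·x^3 + 73·x^4 + 76·x^5 + 32·x^6)·Dx^4  (order 4).
h: a_k = 0, -1, -9/2, 14/3, -137/12, 123/5, -348/5, 4057/21, -32915/56, 5450/3, …
ICs: h(0) = 0, h′(0) = -1, h′′(0) = -9, h′′′(0) = 28.

f: a_k = -1, -1, -2, -3, -5, -8, -13, -21, -34, -55, …
g: a_k = 0, -8, 16, -128/3, 128, -2048/5, 4096/3, -32768/7, 16384, -524288/9, …
Weyl lclm of L_f,L_g ⇒ L₀ (ord ≤ 3).
Integrate: L := L₀·Dx.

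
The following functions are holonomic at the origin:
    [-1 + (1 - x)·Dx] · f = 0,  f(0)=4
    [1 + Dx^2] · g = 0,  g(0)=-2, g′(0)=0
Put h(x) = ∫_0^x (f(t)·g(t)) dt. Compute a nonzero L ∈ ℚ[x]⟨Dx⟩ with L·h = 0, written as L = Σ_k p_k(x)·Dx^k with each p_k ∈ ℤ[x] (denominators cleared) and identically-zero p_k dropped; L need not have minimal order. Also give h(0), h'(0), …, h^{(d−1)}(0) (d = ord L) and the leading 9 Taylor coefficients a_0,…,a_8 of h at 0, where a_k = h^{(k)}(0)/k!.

f: a_k = 4, 4, 4, 4, 4, 4, 4, 4, 4, …
g: a_k = -2, 0, 1, 0, -1/12, 0, 1/360, 0, -1/20160, …
Sym-product of L_f,L_g gives L₀ (≤ ord 2).
∫: right-multiply L₀ by Dx.
L = (-1 + x)·Dx + 2·Dx^2 + (-1 + x)·Dx^3  (order 3).
h: a_k = 0, -8, -4, -4/3, -1, -13/15, -13/18, -389/630, -389/720, …
ICs: h(0) = 0, h′(0) = -8, h′′(0) = -8.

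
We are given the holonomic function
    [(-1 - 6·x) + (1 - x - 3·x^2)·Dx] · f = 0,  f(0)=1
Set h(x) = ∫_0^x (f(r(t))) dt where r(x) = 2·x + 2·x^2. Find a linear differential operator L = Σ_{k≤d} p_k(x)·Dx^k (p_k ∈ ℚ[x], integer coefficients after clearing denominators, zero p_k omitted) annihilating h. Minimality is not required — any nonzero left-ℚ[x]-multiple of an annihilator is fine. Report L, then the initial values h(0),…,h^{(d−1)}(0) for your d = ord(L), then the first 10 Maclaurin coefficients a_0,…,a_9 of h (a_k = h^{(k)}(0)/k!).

f: a_k = 1, 1, 4, 7, 19, 40, 97, 217, 508, 1159, …
f∘r: x↦r, Dx↦Dx/r' in L_f ⇒ L₀.
h=∫₀ˣh₀: take L = L₀·Dx.
L = (2 + 28·x + 72·x^2 + 48·x^3)·Dx + (-1 + 2·x + 14·x^2 + 24·x^3 + 12·x^4)·Dx^2  (order 2).
h: a_k = 0, 1, 1, 6, 22, 488/5, 444, 14488/7, 9880, 47856, …
ICs: h(0) = 0, h′(0) = 1.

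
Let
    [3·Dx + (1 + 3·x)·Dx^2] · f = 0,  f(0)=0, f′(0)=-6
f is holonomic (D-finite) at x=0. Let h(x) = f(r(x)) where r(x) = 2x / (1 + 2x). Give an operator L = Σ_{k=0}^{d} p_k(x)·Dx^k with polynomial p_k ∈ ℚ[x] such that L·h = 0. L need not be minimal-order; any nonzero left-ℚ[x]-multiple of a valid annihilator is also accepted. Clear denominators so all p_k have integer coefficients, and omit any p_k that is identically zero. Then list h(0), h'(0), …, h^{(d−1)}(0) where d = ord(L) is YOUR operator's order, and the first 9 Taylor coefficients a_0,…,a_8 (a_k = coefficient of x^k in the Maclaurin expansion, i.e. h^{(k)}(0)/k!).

f: a_k = 0, -6, 9, -18, 81/2, -486/5, 243, -4374/7, 6561/4, …
h₀=f(r): pull back L_f along r ⇒ L₀.
L = (10 + 32·x)·Dx + (1 + 10·x + 16·x^2)·Dx^2  (order 2).
h: a_k = 0, -12, 60, -336, 2040, -65472/5, 87360, -4194048/7, 4194240, …
ICs: h(0) = 0, h′(0) = -12.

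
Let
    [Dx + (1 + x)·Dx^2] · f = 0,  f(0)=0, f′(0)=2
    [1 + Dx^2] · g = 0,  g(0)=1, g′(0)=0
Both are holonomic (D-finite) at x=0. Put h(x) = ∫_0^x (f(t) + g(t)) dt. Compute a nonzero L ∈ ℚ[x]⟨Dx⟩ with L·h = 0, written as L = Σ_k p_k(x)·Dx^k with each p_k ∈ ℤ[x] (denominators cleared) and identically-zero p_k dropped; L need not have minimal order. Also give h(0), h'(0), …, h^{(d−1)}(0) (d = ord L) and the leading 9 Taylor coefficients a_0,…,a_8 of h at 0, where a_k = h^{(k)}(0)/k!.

f: a_k = 0, 2, -1, 2/3, -1/2, 2/5, -1/3, 2/7, -1/4, …
g: a_k = 1, 0, -1/2, 0, 1/24, 0, -1/720, 0, 1/40320, …
L₀ := lclm(L_f,L_g); ord L₀ ≤ 2+2.
h=∫₀ˣh₀: take L = L₀·Dx.
L = (7 + 2·x + x^2)·Dx^2 + (3 + 5·x + 3·x^2 + x^3)·Dx^3 + (7 + 2·x + x^2)·Dx^4 + (3 + 5·x + 3·x^2 + x^3)·Dx^5  (order 5).
h: a_k = 0, 1, 1, -1/2, 1/6, -11/120, 1/15, -241/5040, 1/28, …
ICs: h(0) = 0, h′(0) = 1, h′′(0) = 2, h′′′(0) = -3, h′′′′(0) = 4.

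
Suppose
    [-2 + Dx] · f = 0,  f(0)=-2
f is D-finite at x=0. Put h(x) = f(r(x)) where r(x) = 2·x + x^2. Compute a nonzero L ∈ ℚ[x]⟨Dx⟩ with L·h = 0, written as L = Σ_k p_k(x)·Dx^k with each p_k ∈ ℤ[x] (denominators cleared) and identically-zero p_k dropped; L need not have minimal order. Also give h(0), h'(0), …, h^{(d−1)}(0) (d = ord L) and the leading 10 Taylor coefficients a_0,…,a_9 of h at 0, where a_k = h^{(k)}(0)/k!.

f: a_k = -2, -4, -4, -8/3, -4/3, -8/15, -8/45, -16/315, -4/315, -8/2835, …
f∘r: x↦r, Dx↦Dx/r' in L_f ⇒ L₀.
L = (-4 - 4·x) + Dx  (order 1).
h: a_k = -2, -8, -20, -112/3, -172/3, -1136/15, -3992/45, -5920/63, -28772/315, -233488/2835, …
ICs: h(0) = -2.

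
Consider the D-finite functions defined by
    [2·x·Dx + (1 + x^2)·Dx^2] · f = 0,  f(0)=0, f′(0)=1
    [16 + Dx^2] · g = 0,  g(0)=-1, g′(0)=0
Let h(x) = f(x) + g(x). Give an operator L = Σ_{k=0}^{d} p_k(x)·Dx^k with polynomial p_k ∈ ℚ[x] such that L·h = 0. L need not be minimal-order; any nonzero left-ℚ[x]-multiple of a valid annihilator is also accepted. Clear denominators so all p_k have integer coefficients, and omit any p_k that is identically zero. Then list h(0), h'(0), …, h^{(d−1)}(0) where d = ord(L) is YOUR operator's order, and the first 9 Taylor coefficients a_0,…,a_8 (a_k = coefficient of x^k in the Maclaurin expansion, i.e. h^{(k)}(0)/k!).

f: a_k = 0, 1, 0, -1/3, 0, 1/5, 0, -1/7, 0, …
g: a_k = -1, 0, 8, 0, -32/3, 0, 256/45, 0, -512/315, …
h₀=f+g: left-lcm gives L₀, ord ≤ 4.
L = (64·x + 704·x^3 + 256·x^5)·Dx + (112 + 416·x^2 + 432·x^4 + 128·x^6)·Dx^2 + (4·x + 44·x^3 + 16·x^5)·Dx^3 + (7 + 26·x^2 + 27·x^4 + 8·x^6)·Dx^4  (order 4).
h: a_k = -1, 1, 8, -1/3, -32/3, 1/5, 256/45, -1/7, -512/315, …
ICs: h(0) = -1, h′(0) = 1, h′′(0) = 16, h′′′(0) = -2.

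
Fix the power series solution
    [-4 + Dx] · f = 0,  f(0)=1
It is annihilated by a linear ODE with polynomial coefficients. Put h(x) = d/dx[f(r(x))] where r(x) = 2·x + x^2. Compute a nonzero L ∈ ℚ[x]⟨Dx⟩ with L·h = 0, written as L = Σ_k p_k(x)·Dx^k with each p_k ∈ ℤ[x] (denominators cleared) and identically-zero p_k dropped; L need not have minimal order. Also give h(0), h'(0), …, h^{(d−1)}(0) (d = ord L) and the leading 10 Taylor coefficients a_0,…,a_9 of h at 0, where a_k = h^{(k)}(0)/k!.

L = (9 + 16·x + 8·x^2) + (-1 - x)·Dx  (order 1).
h: a_k = 8, 72, 352, 3680/3, 3392, 118208/15, 717056/45, 3015424/105, 2956544/63, 199678208/2835, …
ICs: h(0) = 8.

f: a_k = 1, 4, 8, 32/3, 32/3, 128/15, 256/45, 1024/315, 512/315, 2048/2835, …
L₀ from L_f via x↦r, Dx↦r'^{-1}Dx.
Differentiate: ansatz ord ≤ ord L₀ ⇒ L.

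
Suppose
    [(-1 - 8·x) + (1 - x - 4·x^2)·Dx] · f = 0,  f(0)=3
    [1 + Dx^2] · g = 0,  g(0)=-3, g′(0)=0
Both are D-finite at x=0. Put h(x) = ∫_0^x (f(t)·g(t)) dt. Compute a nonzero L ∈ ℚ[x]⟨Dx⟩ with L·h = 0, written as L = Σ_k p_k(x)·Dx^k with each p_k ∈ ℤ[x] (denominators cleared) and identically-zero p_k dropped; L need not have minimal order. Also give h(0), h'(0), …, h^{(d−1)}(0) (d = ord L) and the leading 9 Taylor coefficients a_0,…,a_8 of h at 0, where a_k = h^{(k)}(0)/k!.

f: a_k = 3, 3, 15, 27, 87, 195, 543, 1323, 3495, …
g: a_k = -3, 0, 3/2, 0, -1/8, 0, 1/240, 0, -1/13440, …
L₀ := L_f ⊗_s L_g (sym. prod.), ord ≤ 2.
∫: right-multiply L₀ by Dx.
L = (7 + x + 4·x^2)·Dx + (2 + 16·x)·Dx^2 + (-1 + x + 4·x^2)·Dx^3  (order 3).
h: a_k = 0, -9, -9/2, -27/2, -153/8, -1911/40, -1453/16, -17147/80, -294389/640, …
ICs: h(0) = 0, h′(0) = -9, h′′(0) = -9.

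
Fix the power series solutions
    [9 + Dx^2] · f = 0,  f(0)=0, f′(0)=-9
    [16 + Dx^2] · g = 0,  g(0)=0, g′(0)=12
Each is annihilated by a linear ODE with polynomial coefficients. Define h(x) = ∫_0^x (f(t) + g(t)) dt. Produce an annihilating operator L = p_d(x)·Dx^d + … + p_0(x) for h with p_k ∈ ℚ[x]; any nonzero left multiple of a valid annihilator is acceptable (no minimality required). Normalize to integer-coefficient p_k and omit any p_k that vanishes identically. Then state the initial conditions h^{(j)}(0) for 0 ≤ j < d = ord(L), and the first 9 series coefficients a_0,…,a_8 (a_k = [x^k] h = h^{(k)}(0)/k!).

L = 144·Dx + 25·Dx^3 + Dx^5  (order 5).
h: a_k = 0, 0, 3/2, 0, -37/8, 0, 781/240, 0, -14197/13440, …
ICs: h(0) = 0, h′(0) = 0, h′′(0) = 3, h′′′(0) = 0, h′′′′(0) = -111.

f: a_k = 0, -9, 0, 27/2, 0, -243/40, 0, 729/560, 0, …
g: a_k = 0, 12, 0, -32, 0, 128/5, 0, -1024/105, 0, …
h₀=f+g: left-lcm gives L₀, ord ≤ 4.
h=∫h₀ ⇒ L = L₀·Dx.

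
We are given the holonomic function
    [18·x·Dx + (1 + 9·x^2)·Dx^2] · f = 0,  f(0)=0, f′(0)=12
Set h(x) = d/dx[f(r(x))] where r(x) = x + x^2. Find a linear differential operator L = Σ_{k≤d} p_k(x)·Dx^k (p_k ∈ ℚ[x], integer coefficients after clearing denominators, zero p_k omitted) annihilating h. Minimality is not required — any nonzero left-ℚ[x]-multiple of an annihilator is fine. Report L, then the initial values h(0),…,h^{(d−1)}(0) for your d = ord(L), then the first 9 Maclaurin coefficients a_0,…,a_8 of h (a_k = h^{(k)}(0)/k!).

L = (-2 + 18·x + 72·x^2 + 108·x^3 + 54·x^4) + (1 + 2·x + 9·x^2 + 36·x^3 + 45·x^4 + 18·x^5)·Dx  (order 1).
h: a_k = 12, 24, -108, -432, 432, 5616, 4860, -54432, -148716, …
ICs: h(0) = 12.

f: a_k = 0, 12, 0, -36, 0, 972/5, 0, -8748/7, 0, …
f∘r: x↦r, Dx↦Dx/r' in L_f ⇒ L₀.
Derive L from L₀ (diff closure).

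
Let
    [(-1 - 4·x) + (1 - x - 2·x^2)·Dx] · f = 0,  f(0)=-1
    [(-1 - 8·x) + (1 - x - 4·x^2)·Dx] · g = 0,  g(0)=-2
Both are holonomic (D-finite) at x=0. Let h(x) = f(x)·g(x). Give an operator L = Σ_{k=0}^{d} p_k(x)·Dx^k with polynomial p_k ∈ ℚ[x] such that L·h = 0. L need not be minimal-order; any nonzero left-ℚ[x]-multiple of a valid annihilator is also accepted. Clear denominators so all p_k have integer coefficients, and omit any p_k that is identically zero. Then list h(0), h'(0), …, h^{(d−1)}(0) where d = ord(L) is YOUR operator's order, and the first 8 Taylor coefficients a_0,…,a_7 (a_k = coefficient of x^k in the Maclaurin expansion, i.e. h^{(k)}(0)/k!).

f: a_k = -1, -1, -3, -5, -11, -21, -43, -85, …
g: a_k = -2, -2, -10, -18, -58, -130, -362, -882, …
f·g: L₀ = L_f ⊗_s L_g, ord ≤ 1·1.
L = (-2 - 10·x + 18·x^2 + 32·x^3) + (1 - 2·x - 5·x^2 + 6·x^3 + 8·x^4)·Dx  (order 1).
h: a_k = 2, 4, 18, 44, 138, 356, 994, 2588, …
ICs: h(0) = 2.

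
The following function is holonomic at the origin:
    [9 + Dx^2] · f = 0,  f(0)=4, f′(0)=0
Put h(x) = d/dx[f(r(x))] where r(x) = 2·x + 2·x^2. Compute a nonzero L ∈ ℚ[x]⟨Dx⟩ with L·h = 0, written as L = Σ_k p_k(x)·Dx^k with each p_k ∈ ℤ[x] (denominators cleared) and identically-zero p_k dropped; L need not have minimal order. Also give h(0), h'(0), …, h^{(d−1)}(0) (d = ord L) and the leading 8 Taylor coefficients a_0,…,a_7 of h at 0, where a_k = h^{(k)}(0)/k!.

f: a_k = 4, 0, -18, 0, 27/2, 0, -81/20, 0, …
h₀=f(r): pull back L_f along r ⇒ L₀.
Derive L from L₀ (diff closure).
L = (48 + 288·x + 864·x^2 + 1152·x^3 + 576·x^4) + (-6 - 12·x)·Dx + (1 + 4·x + 4·x^2)·Dx^2  (order 2).
h: a_k = 0, -144, -432, 576, 4320, 31104/5, -24192/5, -981504/35, …
ICs: h(0) = 0, h′(0) = -144.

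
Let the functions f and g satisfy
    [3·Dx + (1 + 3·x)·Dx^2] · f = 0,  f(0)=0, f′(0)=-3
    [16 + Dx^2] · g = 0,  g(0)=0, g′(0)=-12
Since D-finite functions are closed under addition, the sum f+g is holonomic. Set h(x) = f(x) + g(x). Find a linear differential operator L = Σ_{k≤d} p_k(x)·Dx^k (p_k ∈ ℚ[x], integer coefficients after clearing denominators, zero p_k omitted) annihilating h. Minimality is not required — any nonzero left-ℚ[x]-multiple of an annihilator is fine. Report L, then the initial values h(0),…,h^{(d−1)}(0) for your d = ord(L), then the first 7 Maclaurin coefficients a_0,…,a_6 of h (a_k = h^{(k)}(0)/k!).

L = (1680 + 2304·x + 3456·x^2)·Dx + (272 + 1584·x + 3456·x^2 + 3456·x^3)·Dx^2 + (105 + 144·x + 216·x^2)·Dx^3 + (17 + 99·x + 216·x^2 + 216·x^3)·Dx^4  (order 4).
h: a_k = 0, -15, 9/2, 23, 81/4, -371/5, 243/2, …
ICs: h(0) = 0, h′(0) = -15, h′′(0) = 9, h′′′(0) = 138.

f: a_k = 0, -3, 9/2, -9, 81/4, -243/5, 243/2, …
g: a_k = 0, -12, 0, 32, 0, -128/5, 0, …
Sum ⇒ L₀ = lclm(L_f,L_g) in ℚ(x)⟨Dx⟩.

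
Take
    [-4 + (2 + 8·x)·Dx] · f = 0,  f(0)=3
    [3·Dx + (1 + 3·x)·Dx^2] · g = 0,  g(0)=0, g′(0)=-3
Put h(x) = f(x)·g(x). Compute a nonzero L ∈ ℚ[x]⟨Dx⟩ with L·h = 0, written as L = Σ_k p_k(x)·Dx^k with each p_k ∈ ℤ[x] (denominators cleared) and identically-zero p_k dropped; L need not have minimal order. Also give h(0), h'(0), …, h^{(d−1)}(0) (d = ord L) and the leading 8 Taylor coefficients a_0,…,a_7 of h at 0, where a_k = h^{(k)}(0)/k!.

f: a_k = 3, 6, -6, 12, -30, 84, -252, 792, …
g: a_k = 0, -3, 9/2, -9, 81/4, -243/5, 243/2, -2187/7, …
L₀ := L_f ⊗_s L_g (sym. prod.), ord ≤ 2.
L = (6 + 12·x) + (-1 - 4·x)·Dx + (1 + 11·x + 40·x^2 + 48·x^3)·Dx^2  (order 2).
h: a_k = 0, -9, -9/2, 18, -225/4, 1737/10, -2718/5, 60561/35, …
ICs: h(0) = 0, h′(0) = -9.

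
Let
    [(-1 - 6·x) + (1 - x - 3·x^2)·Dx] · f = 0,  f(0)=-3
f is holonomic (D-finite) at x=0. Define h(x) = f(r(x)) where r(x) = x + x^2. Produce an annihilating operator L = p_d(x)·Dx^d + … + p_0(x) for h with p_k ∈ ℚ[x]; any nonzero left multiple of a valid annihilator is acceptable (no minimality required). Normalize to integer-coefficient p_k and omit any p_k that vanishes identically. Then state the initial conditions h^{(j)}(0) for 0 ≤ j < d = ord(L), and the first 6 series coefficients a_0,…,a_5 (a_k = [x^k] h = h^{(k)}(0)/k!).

f: a_k = -3, -3, -12, -21, -57, -120, …
h₀=f(r): pull back L_f along r ⇒ L₀.
L = (1 + 8·x + 18·x^2 + 12·x^3) + (-1 + x + 4·x^2 + 6·x^3 + 3·x^4)·Dx  (order 1).
h: a_k = -3, -3, -15, -45, -132, -411, …
ICs: h(0) = -3.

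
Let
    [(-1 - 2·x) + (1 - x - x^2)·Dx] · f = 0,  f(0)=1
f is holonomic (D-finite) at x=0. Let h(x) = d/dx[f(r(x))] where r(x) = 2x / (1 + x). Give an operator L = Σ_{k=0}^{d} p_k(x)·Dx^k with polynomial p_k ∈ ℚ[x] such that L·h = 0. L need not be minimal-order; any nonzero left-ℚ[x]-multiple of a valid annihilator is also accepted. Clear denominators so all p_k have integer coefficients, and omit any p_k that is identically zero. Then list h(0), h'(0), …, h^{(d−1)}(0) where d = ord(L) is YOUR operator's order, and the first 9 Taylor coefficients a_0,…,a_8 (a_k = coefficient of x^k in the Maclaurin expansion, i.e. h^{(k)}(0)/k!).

f: a_k = 1, 1, 2, 3, 5, 8, 13, 21, 34, …
Change of var in L_f (x↦r) gives L₀.
Differentiate: ansatz ord ≤ ord L₀ ⇒ L.
L = (6 + 30·x + 90·x^2 + 50·x^3) + (-1 - 6·x + 30·x^3 + 25·x^4)·Dx  (order 1).
h: a_k = 2, 12, 30, 120, 250, 900, 1750, 6000, 11250, …
ICs: h(0) = 2.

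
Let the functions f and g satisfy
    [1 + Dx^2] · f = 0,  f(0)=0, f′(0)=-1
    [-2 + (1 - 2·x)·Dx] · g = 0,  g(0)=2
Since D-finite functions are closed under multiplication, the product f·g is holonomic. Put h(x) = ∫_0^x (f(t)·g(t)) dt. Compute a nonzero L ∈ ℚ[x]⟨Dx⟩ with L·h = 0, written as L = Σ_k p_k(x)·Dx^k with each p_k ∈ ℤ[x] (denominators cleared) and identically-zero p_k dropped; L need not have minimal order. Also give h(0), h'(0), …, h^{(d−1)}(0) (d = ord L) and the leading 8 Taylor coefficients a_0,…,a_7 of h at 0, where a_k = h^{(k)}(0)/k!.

f: a_k = 0, -1, 0, 1/6, 0, -1/120, 0, 1/5040, …
g: a_k = 2, 4, 8, 16, 32, 64, 128, 256, …
Product ⇒ symmetric product L₀, ord ≤ 2.
h=∫₀ˣh₀: take L = L₀·Dx.
L = (-1 + 2·x)·Dx + 4·Dx^2 + (-1 + 2·x)·Dx^3  (order 3).
h: a_k = 0, 0, -1, -4/3, -23/12, -46/15, -1841/360, -263/30, …
ICs: h(0) = 0, h′(0) = 0, h′′(0) = -2.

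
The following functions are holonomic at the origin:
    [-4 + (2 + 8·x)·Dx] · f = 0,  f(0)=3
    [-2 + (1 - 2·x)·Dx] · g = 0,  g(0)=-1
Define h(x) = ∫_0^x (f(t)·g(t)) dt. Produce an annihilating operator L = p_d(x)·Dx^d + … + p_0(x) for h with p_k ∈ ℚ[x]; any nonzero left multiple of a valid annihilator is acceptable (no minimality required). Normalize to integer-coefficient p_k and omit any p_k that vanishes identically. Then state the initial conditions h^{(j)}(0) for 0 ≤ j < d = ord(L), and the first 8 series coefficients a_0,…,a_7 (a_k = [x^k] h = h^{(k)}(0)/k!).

L = (4 + 4·x)·Dx + (-1 - 2·x + 8·x^2)·Dx^2  (order 2).
h: a_k = 0, -3, -6, -6, -12, -66/5, -36, -180/7, …
ICs: h(0) = 0, h′(0) = -3.

f: a_k = 3, 6, -6, 12, -30, 84, -252, 792, …
g: a_k = -1, -2, -4, -8, -16, -32, -64, -128, …
L₀ := L_f ⊗_s L_g (sym. prod.), ord ≤ 1.
h=∫h₀ ⇒ L = L₀·Dx.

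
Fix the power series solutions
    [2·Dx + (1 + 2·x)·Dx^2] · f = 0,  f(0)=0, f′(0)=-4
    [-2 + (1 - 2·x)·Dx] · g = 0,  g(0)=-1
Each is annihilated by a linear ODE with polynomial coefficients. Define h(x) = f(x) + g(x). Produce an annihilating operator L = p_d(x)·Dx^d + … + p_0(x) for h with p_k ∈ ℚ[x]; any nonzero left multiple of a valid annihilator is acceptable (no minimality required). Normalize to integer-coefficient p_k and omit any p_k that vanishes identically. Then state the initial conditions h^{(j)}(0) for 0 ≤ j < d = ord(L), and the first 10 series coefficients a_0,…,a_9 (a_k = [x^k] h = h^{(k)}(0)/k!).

f: a_k = 0, -4, 4, -16/3, 8, -64/5, 64/3, -256/7, 64, -1024/9, …
g: a_k = -1, -2, -4, -8, -16, -32, -64, -128, -256, -512, …
h₀=f+g: left-lcm gives L₀, ord ≤ 3.
L = (-40 - 16·x)·Dx + (-8 - 64·x - 32·x^2)·Dx^2 + (3 + 2·x - 12·x^2 - 8·x^3)·Dx^3  (order 3).
h: a_k = -1, -6, 0, -40/3, -8, -224/5, -128/3, -1152/7, -192, -5632/9, …
ICs: h(0) = -1, h′(0) = -6, h′′(0) = 0.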